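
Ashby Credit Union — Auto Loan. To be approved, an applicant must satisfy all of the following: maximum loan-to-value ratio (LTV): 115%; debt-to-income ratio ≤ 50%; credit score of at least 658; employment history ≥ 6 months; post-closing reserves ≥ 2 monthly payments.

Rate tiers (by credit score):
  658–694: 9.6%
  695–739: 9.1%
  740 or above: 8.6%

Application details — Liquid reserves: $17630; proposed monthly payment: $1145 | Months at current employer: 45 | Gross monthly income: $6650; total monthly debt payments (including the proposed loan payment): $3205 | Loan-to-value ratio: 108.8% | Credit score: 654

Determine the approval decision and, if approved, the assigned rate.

Denied

Credit score 654 < 658 (below minimum)
Debt-to-income = 3,205/6,650 = 48.2% — meets 50% limit
LTV 108.8% — within 115%
Reserves = 17,630/1,145 = 15.4 months ≥ 2
Employment 45 ≥ 6 months
Not all requirements met → denied.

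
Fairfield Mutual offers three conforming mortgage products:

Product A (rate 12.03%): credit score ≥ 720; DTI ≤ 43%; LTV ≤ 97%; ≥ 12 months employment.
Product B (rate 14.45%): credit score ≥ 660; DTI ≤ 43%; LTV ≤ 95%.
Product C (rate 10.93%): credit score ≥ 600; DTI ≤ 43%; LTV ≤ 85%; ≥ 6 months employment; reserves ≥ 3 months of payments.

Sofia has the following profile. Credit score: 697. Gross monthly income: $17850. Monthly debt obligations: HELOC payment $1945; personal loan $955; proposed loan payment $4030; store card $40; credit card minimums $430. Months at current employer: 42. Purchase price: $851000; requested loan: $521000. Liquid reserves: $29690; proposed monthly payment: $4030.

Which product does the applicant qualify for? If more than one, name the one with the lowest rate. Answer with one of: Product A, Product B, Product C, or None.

Product C

Total debts = (1,945 + 955 + 4,030 + 40 + 430) = 7,400; DTI = 7,400/17,850 = 41.5%.
LTV = 521,000/851,000 = 61.2%.
Reserves = 29,690/4,030 = 7.4 months.
Product A: score 697 < 720; DTI 41.5% ≤ 43%; LTV 61.2% ≤ 97%; employment 42 ≥ 12 mo → does not qualify.
Product B: score 697 ≥ 660; DTI 41.5% ≤ 43%; LTV 61.2% ≤ 95% → qualifies.
Product C: score 697 ≥ 600; DTI 41.5% ≤ 43%; LTV 61.2% ≤ 85%; employment 42 ≥ 6 mo; reserves 7.4 ≥ 3 mo → qualifies.
Qualifying: Product B, Product C. Lowest rate is 10.93% → Product C.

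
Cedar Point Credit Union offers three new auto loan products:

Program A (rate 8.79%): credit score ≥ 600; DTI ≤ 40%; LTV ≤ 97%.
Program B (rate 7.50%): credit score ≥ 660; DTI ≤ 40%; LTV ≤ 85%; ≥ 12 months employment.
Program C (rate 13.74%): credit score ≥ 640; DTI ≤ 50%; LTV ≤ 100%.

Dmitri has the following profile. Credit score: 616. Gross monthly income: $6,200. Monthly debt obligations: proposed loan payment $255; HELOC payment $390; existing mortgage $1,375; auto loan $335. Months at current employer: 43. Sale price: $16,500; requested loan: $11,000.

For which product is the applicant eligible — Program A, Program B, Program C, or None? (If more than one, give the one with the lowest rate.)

Program A

Total debts = (255 + 390 + 1,375 + 335) = 2,355; DTI = 2,355/6,200 = 38%.
LTV = 11,000/16,500 = 66.7%.
Program A: score 616 ≥ 600; DTI 38% ≤ 40%; LTV 66.7% ≤ 97% → qualifies.
Program B: score 616 < 660; DTI 38% ≤ 40%; LTV 66.7% ≤ 85%; employment 43 ≥ 12 mo → does not qualify.
Program C: score 616 < 640; DTI 38% ≤ 50%; LTV 66.7% ≤ 100% → does not qualify.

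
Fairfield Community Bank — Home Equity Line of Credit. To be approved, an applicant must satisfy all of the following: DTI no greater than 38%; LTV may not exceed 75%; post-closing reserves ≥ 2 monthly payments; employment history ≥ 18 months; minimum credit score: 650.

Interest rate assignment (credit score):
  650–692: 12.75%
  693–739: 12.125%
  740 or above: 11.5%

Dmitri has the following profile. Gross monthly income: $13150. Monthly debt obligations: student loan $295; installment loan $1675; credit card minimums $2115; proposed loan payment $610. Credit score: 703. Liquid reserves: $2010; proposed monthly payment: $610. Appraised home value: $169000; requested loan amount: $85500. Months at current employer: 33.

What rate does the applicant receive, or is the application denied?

Credit score 703 ≥ 650 (meets minimum)
Total monthly debts = (295 + 1,675 + 2,115 + 610) = 4,695. DTI = 4,695/13,150 = 35.7% ≤ 38%
LTV: 85,500 ÷ 169,000 = 50.6%, within 75% cap
Reserves: 2,010 ÷ 610 = 3.3 months (meets 2-month minimum)
Employment 33 ≥ 18 months
All requirements met. Score 703 falls in the 693–739 tier → 12.125%.

Approved at 12.125%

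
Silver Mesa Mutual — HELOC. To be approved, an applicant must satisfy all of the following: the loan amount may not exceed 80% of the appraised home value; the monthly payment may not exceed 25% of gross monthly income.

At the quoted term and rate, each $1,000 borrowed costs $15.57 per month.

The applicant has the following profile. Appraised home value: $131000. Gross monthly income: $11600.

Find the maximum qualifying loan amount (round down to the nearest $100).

$104,800

Payment cap: 25% × $11,600 = $2,900/month.
At $15.57 per $1,000, that supports 2,900/15.57 × 1,000 ≈ $186,255 → $186,200.
LTV cap: 80% × $131,000 = $104,800 → $104,800.
Binding constraint: loan-to-value.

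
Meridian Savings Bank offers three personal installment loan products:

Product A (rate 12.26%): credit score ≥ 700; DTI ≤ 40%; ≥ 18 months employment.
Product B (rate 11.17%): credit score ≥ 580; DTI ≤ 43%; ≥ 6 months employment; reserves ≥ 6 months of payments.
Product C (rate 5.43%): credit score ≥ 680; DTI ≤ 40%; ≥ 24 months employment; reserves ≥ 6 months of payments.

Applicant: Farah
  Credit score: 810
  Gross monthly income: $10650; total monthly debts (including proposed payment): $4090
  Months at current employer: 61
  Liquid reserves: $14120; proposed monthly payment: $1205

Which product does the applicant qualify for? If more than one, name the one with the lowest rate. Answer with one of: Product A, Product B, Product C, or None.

Product C

DTI = 4,090/10,650 = 38.4%.
Reserves = 14,120/1,205 = 11.7 months.
Product A: score 810 ≥ 700; DTI 38.4% ≤ 40%; employment 61 ≥ 18 mo → qualifies.
Product B: score 810 ≥ 580; DTI 38.4% ≤ 43%; employment 61 ≥ 6 mo; reserves 11.7 ≥ 6 mo → qualifies.
Product C: score 810 ≥ 680; DTI 38.4% ≤ 40%; employment 61 ≥ 24 mo; reserves 11.7 ≥ 6 mo → qualifies.
Qualifying: Product A, Product B, Product C. Lowest rate is 5.43% → Product C.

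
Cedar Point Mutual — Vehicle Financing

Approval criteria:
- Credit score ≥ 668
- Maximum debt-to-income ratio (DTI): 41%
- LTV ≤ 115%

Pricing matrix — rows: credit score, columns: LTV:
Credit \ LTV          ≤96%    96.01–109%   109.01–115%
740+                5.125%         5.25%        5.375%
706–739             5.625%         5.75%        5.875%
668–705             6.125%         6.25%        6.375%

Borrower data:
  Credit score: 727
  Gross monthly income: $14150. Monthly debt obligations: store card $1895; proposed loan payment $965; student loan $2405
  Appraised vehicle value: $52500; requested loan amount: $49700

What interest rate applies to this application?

Credit score 727 ≥ 668; Total monthly debts = (1,895 + 965 + 2,405) = 5,265. DTI: 5,265 ÷ 14,150 = 37.2%, within the 41% cap
LTV: 49,700 ÷ 52,500 = 94.7%, within 115% cap
Score 727 is in the 706–739 band; LTV 94.7% is in the ≤96% band → 5.625%.

5.625%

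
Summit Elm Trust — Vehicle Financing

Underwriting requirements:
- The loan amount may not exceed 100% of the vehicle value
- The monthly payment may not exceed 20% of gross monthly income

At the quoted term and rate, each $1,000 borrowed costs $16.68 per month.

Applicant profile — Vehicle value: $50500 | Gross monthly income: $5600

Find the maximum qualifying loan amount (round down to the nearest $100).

Payment cap: 20% × $5,600 = $1,120/month.
At $16.68 per $1,000, that supports 1,120/16.68 × 1,000 ≈ $67,146 → $67,100.
LTV cap: 100% × $50,500 = $50,500 → $50,500.
Binding constraint: loan-to-value.

$50,500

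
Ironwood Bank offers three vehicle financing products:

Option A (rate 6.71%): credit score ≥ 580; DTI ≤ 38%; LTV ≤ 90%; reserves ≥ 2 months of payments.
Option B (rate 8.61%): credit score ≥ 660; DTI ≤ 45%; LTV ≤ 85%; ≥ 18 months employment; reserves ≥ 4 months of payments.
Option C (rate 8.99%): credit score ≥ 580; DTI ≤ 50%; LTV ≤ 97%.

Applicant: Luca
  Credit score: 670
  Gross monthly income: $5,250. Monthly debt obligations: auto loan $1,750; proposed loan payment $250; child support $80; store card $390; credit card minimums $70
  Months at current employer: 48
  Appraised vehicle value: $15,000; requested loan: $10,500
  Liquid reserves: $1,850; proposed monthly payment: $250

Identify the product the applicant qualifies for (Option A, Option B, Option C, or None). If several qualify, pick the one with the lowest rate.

Option C

Total debts = (1,750 + 250 + 80 + 390 + 70) = 2,540; DTI = 2,540/5,250 = 48.4%.
LTV = 10,500/15,000 = 70%.
Reserves = 1,850/250 = 7.4 months.
Option A: score 670 ≥ 580; DTI 48.4% > 38%; LTV 70% ≤ 90%; reserves 7.4 ≥ 2 mo → does not qualify.
Option B: score 670 ≥ 660; DTI 48.4% > 45%; LTV 70% ≤ 85%; employment 48 ≥ 18 mo; reserves 7.4 ≥ 4 mo → does not qualify.
Option C: score 670 ≥ 580; DTI 48.4% ≤ 50%; LTV 70% ≤ 97% → qualifies.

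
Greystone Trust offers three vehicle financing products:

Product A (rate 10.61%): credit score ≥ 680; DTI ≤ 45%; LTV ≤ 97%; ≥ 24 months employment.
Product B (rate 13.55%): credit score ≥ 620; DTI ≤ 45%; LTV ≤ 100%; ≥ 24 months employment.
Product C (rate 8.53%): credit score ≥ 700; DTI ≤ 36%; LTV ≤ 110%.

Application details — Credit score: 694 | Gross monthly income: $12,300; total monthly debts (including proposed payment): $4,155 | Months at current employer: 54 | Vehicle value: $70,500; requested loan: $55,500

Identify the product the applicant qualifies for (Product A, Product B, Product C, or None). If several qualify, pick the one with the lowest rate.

DTI = 4,155/12,300 = 33.8%.
LTV = 55,500/70,500 = 78.7%.
Product A: score 694 ≥ 680; DTI 33.8% ≤ 45%; LTV 78.7% ≤ 97%; employment 54 ≥ 24 mo → qualifies.
Product B: score 694 ≥ 620; DTI 33.8% ≤ 45%; LTV 78.7% ≤ 100%; employment 54 ≥ 24 mo → qualifies.
Product C: score 694 < 700; DTI 33.8% ≤ 36%; LTV 78.7% ≤ 110% → does not qualify.
Qualifying: Product A, Product B. Lowest rate is 10.61% → Product A.

Product A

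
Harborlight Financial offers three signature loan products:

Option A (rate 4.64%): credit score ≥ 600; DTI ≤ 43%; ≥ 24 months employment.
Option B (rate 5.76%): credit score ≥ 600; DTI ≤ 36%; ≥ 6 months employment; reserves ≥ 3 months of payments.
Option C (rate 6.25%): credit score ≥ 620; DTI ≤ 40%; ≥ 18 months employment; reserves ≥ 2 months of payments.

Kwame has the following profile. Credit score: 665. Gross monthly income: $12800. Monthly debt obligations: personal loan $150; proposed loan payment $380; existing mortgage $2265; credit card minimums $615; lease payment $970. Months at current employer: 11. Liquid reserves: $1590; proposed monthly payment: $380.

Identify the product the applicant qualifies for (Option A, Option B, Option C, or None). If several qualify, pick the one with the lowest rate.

Option B

Total debts = (150 + 380 + 2,265 + 615 + 970) = 4,380; DTI = 4,380/12,800 = 34.2%.
Reserves = 1,590/380 = 4.2 months.
Option A: score 665 ≥ 600; DTI 34.2% ≤ 43%; employment 11 < 24 mo → does not qualify.
Option B: score 665 ≥ 600; DTI 34.2% ≤ 36%; employment 11 ≥ 6 mo; reserves 4.2 ≥ 3 mo → qualifies.
Option C: score 665 ≥ 620; DTI 34.2% ≤ 40%; employment 11 < 18 mo; reserves 4.2 ≥ 2 mo → does not qualify.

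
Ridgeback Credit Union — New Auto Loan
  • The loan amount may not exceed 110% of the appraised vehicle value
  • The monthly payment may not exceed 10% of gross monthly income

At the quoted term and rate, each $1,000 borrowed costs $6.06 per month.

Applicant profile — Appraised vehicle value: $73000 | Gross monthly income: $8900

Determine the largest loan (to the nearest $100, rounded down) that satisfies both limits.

$80,300

Payment cap: 10% × $8,900 = $890/month.
At $6.06 per $1,000, that supports 890/6.06 × 1,000 ≈ $146,864 → $146,800.
LTV cap: 110% × $73,000 = $80,300 → $80,300.
Binding constraint: loan-to-value.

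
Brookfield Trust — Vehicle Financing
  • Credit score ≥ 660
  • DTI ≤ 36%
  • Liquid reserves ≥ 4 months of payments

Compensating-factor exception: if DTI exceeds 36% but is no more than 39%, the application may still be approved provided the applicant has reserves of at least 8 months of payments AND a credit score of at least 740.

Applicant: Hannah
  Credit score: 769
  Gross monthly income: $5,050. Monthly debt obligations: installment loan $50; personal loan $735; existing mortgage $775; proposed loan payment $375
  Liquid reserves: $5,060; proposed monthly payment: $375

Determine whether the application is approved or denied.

Approved

Credit score 769 ≥ 660 (meets base)
Total debts = (50 + 735 + 775 + 375) = 1,935. DTI: 1,935 ÷ 5,050 = 38.3%, over the 36% base limit.
Reserves = 5,060/375 = 13.5 months ≥ 4
DTI 38.3% is within the 36%–39% exception band; checking compensating factors.
Reserves 13.5 ≥ 8 months; credit score 769 ≥ 740.
Both override conditions satisfied; DTI exception granted.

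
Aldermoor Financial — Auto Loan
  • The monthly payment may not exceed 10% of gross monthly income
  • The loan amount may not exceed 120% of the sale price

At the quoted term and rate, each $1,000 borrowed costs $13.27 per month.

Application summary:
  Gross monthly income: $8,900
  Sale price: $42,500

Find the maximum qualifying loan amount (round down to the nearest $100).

Payment cap: 10% × $8,900 = $890/month.
At $13.27 per $1,000, that supports 890/13.27 × 1,000 ≈ $67,068 → $67,000.
LTV cap: 120% × $42,500 = $51,000 → $51,000.
Binding constraint: loan-to-value.

$51,000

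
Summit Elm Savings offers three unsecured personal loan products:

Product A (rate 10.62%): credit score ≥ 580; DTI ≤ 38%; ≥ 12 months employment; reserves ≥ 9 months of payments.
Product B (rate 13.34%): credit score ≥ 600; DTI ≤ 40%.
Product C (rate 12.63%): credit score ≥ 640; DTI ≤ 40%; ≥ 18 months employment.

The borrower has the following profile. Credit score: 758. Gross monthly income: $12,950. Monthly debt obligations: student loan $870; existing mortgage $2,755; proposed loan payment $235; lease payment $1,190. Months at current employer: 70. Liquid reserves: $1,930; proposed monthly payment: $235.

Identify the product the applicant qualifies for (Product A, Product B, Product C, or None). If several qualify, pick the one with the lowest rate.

Product C

Total debts = (870 + 2,755 + 235 + 1,190) = 5,050; DTI = 5,050/12,950 = 39%.
Reserves = 1,930/235 = 8.2 months.
Product A: score 758 ≥ 580; DTI 39% > 38%; employment 70 ≥ 12 mo; reserves 8.2 < 9 mo → does not qualify.
Product B: score 758 ≥ 600; DTI 39% ≤ 40% → qualifies.
Product C: score 758 ≥ 640; DTI 39% ≤ 40%; employment 70 ≥ 18 mo → qualifies.
Qualifying: Product B, Product C. Lowest rate is 12.63% → Product C.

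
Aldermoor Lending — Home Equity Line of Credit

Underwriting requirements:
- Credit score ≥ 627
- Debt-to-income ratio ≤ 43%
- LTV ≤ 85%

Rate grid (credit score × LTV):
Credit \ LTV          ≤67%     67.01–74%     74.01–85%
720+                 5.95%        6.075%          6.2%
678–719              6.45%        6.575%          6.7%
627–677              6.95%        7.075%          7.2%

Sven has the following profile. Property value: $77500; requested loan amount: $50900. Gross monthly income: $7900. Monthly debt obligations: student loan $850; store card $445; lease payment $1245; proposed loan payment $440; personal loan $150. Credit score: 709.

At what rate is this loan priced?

Credit score 709 ≥ 627; Total monthly debts = (850 + 445 + 1,245 + 440 + 150) = 3,130. DTI = 3,130/7,900 = 39.6% ≤ 43%
LTV: 50,900 ÷ 77,500 = 65.7%, within 85% cap
Row: 709 falls in 678–719. Column: 65.7% falls in ≤67%. Rate = 6.45%.

6.45%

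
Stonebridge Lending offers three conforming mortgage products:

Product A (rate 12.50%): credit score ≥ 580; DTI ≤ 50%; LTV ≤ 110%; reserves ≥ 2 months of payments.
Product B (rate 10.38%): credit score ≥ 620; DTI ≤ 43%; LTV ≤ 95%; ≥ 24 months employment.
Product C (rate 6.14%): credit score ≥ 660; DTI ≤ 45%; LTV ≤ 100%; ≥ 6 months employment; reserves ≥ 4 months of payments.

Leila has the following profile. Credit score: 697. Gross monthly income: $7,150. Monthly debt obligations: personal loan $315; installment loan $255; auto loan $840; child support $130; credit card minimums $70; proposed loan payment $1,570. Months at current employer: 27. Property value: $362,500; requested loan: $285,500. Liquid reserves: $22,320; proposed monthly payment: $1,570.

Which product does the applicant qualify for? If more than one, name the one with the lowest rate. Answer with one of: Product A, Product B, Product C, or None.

Total debts = (315 + 255 + 840 + 130 + 70 + 1,570) = 3,180; DTI = 3,180/7,150 = 44.5%.
LTV = 285,500/362,500 = 78.8%.
Reserves = 22,320/1,570 = 14.2 months.
Product A: score 697 ≥ 580; DTI 44.5% ≤ 50%; LTV 78.8% ≤ 110%; reserves 14.2 ≥ 2 mo → qualifies.
Product B: score 697 ≥ 620; DTI 44.5% > 43%; LTV 78.8% ≤ 95%; employment 27 ≥ 24 mo → does not qualify.
Product C: score 697 ≥ 660; DTI 44.5% ≤ 45%; LTV 78.8% ≤ 100%; employment 27 ≥ 6 mo; reserves 14.2 ≥ 4 mo → qualifies.
Qualifying: Product A, Product C. Lowest rate is 6.14% → Product C.

Product C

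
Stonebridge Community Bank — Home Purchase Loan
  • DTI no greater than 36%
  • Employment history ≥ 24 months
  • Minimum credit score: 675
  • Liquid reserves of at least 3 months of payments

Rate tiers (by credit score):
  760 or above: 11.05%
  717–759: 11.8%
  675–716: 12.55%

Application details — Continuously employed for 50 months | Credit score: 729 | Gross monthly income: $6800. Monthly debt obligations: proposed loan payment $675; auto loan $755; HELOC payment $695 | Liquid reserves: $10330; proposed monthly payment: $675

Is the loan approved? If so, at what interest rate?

Approved at 11.8%

Credit score 729 ≥ 675 (meets minimum)
Employment 50 ≥ 24 months
Reserves: 10,330 ÷ 675 = 15.3 months (meets 3-month minimum)
Total monthly debts = (675 + 755 + 695) = 2,125. DTI = 2,125/6,800 = 31.2% ≤ 36%
All requirements met. Score 729 falls in the 717–759 tier → 11.8%.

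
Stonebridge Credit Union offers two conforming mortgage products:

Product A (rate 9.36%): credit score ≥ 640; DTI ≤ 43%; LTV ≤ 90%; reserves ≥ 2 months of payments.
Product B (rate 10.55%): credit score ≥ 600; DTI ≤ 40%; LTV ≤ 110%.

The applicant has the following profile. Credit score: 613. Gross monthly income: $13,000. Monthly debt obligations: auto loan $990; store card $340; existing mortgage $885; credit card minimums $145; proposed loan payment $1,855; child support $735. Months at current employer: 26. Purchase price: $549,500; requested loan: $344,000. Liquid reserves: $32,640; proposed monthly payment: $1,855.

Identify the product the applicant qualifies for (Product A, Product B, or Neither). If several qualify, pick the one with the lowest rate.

Total debts = (990 + 340 + 885 + 145 + 1,855 + 735) = 4,950; DTI = 4,950/13,000 = 38.1%.
LTV = 344,000/549,500 = 62.6%.
Reserves = 32,640/1,855 = 17.6 months.
Product A: score 613 < 640; DTI 38.1% ≤ 43%; LTV 62.6% ≤ 90%; reserves 17.6 ≥ 2 mo → does not qualify.
Product B: score 613 ≥ 600; DTI 38.1% ≤ 40%; LTV 62.6% ≤ 110% → qualifies.

Product B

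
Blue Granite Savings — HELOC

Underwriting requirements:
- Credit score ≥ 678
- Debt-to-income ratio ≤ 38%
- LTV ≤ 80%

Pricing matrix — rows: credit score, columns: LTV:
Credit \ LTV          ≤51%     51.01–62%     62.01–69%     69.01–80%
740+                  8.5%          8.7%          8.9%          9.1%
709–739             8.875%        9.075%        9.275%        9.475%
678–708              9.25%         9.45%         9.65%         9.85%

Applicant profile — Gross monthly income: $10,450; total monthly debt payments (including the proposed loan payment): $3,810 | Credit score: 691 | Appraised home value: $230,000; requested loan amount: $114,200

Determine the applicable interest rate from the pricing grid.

Credit score 691 ≥ 678; DTI: 3,810 ÷ 10,450 = 36.5%, within the 38% cap
Loan-to-value = 114,200/230,000 = 49.7% — pass (80% max)
Score 691 is in the 678–708 band; LTV 49.7% is in the ≤51% band → 9.25%.

9.25%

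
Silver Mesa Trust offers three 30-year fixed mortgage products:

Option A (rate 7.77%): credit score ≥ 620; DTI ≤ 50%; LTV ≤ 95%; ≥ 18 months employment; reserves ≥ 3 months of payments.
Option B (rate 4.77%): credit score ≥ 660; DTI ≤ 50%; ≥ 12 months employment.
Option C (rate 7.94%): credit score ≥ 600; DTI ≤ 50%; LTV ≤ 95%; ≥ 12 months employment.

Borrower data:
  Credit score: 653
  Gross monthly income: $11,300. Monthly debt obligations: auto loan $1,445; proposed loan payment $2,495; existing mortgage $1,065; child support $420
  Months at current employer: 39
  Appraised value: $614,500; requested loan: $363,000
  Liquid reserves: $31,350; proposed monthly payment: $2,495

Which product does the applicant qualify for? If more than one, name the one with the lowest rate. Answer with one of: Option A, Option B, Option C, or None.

Option A

Total debts = (1,445 + 2,495 + 1,065 + 420) = 5,425; DTI = 5,425/11,300 = 48%.
LTV = 363,000/614,500 = 59.1%.
Reserves = 31,350/2,495 = 12.6 months.
Option A: score 653 ≥ 620; DTI 48% ≤ 50%; LTV 59.1% ≤ 95%; employment 39 ≥ 18 mo; reserves 12.6 ≥ 3 mo → qualifies.
Option B: score 653 < 660; DTI 48% ≤ 50%; employment 39 ≥ 12 mo → does not qualify.
Option C: score 653 ≥ 600; DTI 48% ≤ 50%; LTV 59.1% ≤ 95%; employment 39 ≥ 12 mo → qualifies.
Qualifying: Option A, Option C. Lowest rate is 7.77% → Option A.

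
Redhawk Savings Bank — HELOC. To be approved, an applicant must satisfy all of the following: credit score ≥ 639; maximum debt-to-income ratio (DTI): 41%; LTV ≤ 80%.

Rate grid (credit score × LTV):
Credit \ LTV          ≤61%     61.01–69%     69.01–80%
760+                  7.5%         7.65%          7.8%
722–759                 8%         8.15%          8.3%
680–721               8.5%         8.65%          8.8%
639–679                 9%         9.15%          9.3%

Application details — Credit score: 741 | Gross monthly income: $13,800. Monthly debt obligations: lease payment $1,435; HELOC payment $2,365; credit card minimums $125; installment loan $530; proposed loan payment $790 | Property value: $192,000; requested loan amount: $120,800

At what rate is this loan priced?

Credit score 741 ≥ 639; Total monthly debts = (1,435 + 2,365 + 125 + 530 + 790) = 5,245. Debt-to-income = 5,245/13,800 = 38% — meets 41% limit
Loan-to-value = 120,800/192,000 = 62.9% — pass (80% max)
Credit 741 → row 722–759; LTV 62.9% → column 61.01–69%. Grid cell → 8.15%.

8.15%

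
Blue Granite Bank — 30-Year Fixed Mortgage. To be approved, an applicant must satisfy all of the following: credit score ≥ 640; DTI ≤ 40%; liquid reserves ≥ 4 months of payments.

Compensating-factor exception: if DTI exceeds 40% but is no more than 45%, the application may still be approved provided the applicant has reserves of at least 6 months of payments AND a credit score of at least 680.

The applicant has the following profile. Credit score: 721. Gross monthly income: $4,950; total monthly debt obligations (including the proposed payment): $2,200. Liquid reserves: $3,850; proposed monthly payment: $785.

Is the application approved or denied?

Denied

Credit score 721 ≥ 640 (meets base)
DTI = 2,200/4,950 = 44.4% > 40% — standard DTI limit exceeded.
Reserves: 3,850 ÷ 785 = 4.9 months (meets 4-month minimum)
DTI 44.4% is within the 40%–45% exception band; checking compensating factors.
Override check — reserves: 4.9 mo (short of 6); score: 721 (ok).
Compensating-factor requirement not fully met.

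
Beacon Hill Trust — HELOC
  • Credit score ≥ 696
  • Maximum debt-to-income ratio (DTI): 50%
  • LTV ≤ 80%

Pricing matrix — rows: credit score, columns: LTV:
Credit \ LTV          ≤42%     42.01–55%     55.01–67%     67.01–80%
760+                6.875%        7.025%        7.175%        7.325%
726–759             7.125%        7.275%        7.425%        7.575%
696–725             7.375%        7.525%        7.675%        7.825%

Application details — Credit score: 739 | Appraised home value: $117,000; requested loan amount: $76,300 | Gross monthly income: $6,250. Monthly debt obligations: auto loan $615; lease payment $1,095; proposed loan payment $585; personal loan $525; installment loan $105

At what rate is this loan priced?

7.425%

Credit score 739 ≥ 696; Total monthly debts = (615 + 1,095 + 585 + 525 + 105) = 2,925. DTI = 2,925/6,250 = 46.8% ≤ 50%
LTV: 76,300 ÷ 117,000 = 65.2%, within 80% cap
Credit 739 → row 726–759; LTV 65.2% → column 55.01–67%. Grid cell → 7.425%.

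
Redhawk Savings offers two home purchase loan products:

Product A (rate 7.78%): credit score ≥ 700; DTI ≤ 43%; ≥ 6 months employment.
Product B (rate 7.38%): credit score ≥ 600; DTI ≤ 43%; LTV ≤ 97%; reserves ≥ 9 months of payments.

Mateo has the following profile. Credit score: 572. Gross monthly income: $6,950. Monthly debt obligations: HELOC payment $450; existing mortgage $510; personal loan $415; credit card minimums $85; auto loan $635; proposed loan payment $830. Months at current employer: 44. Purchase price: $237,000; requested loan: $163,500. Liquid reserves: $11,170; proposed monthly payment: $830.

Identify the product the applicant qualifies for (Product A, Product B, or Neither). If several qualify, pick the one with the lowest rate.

Total debts = (450 + 510 + 415 + 85 + 635 + 830) = 2,925; DTI = 2,925/6,950 = 42.1%.
LTV = 163,500/237,000 = 69%.
Reserves = 11,170/830 = 13.5 months.
Product A: score 572 < 700; DTI 42.1% ≤ 43%; employment 44 ≥ 6 mo → does not qualify.
Product B: score 572 < 600; DTI 42.1% ≤ 43%; LTV 69% ≤ 97%; reserves 13.5 ≥ 9 mo → does not qualify.

Neither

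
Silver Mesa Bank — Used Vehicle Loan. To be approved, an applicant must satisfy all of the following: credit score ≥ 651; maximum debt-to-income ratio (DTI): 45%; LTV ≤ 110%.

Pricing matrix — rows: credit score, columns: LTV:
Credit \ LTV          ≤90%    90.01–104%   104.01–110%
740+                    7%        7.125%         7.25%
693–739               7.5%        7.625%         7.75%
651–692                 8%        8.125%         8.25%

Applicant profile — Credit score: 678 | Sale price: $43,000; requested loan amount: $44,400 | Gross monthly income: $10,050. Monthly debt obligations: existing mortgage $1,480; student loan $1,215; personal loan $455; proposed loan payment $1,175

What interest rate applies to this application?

Credit score 678 ≥ 651; Total monthly debts = (1,480 + 1,215 + 455 + 1,175) = 4,325. DTI: 4,325 ÷ 10,050 = 43%, within the 45% cap
LTV = 44,400/43,000 = 103.3% ≤ 110%
Credit 678 → row 651–692; LTV 103.3% → column 90.01–104%. Grid cell → 8.125%.

8.125%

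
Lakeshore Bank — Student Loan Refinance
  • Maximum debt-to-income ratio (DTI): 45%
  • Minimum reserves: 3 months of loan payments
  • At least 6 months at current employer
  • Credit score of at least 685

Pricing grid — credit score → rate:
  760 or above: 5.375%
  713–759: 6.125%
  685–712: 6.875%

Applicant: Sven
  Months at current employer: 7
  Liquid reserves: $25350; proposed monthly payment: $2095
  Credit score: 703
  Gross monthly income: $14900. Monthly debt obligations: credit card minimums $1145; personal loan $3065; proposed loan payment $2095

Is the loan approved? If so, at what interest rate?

Approved at 6.875%

Credit score 703 ≥ 685 (meets minimum)
Total monthly debts = (1,145 + 3,065 + 2,095) = 6,305. Debt-to-income = 6,305/14,900 = 42.3% — meets 45% limit
Reserves = 25,350/2,095 = 12.1 months ≥ 3
Employment 7 ≥ 6 months
All requirements met. Score 703 falls in the 685–712 tier → 6.875%.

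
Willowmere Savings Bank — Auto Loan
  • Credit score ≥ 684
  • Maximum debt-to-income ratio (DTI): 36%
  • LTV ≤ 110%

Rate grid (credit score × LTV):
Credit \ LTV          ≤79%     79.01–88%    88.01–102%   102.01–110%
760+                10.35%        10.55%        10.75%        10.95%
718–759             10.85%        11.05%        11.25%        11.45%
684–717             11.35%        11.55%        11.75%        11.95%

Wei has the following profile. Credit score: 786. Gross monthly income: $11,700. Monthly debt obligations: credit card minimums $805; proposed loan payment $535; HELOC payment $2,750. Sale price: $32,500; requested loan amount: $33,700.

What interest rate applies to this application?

10.95%

Credit score 786 ≥ 684; Total monthly debts = (805 + 535 + 2,750) = 4,090. Debt-to-income = 4,090/11,700 = 35% — meets 36% limit
LTV = 33,700/32,500 = 103.7% ≤ 110%
Score 786 is in the 760+ band; LTV 103.7% is in the 102.01–110% band → 10.95%.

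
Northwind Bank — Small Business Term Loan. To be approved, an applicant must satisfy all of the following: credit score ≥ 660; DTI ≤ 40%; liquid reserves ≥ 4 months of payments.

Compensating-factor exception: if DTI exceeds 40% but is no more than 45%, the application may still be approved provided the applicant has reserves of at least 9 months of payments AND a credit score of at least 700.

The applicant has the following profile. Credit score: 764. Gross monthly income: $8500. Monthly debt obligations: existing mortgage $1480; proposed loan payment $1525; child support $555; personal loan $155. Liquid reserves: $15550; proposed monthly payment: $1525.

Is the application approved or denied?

Approved

Credit score 764 ≥ 660 (meets base)
Total debts = (1,480 + 1,525 + 555 + 155) = 3,715. DTI: 3,715 ÷ 8,500 = 43.7%, over the 40% base limit.
Reserves = 15,550/1,525 = 10.2 months ≥ 4
DTI 43.7% is within the 40%–45% exception band; checking compensating factors.
Override check — reserves: 10.2 mo (ok); score: 764 (ok).
Both compensating conditions met → exception applies.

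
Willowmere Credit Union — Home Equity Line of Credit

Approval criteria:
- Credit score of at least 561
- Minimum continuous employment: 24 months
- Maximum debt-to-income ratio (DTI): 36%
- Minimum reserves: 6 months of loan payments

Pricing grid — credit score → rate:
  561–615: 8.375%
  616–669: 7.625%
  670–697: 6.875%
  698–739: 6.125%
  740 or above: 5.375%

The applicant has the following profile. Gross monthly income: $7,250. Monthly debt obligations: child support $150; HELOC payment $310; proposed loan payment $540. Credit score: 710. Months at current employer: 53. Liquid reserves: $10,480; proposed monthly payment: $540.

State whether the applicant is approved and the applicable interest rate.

Approved at 6.125%

Credit score 710 ≥ 561 (meets minimum)
Reserves: 10,480 ÷ 540 = 19.4 months (meets 6-month minimum)
Employment 53 ≥ 24 months
Total monthly debts = (150 + 310 + 540) = 1,000. Debt-to-income = 1,000/7,250 = 13.8% — meets 36% limit
All requirements met. Score 710 falls in the 698–739 tier → 6.125%.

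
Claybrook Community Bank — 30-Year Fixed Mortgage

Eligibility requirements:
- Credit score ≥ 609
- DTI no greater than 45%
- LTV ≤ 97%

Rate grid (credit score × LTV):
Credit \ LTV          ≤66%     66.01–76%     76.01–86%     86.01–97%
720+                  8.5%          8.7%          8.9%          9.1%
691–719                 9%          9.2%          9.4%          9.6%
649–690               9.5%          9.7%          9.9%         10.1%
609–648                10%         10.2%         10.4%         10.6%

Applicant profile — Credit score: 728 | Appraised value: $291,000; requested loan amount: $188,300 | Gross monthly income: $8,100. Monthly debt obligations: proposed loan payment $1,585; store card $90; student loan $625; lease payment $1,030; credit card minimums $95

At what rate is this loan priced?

Credit score 728 ≥ 609; Total monthly debts = (1,585 + 90 + 625 + 1,030 + 95) = 3,425. DTI: 3,425 ÷ 8,100 = 42.3%, within the 45% cap
LTV: 188,300 ÷ 291,000 = 64.7%, within 97% cap
Score 728 is in the 720+ band; LTV 64.7% is in the ≤66% band → 8.5%.

8.5%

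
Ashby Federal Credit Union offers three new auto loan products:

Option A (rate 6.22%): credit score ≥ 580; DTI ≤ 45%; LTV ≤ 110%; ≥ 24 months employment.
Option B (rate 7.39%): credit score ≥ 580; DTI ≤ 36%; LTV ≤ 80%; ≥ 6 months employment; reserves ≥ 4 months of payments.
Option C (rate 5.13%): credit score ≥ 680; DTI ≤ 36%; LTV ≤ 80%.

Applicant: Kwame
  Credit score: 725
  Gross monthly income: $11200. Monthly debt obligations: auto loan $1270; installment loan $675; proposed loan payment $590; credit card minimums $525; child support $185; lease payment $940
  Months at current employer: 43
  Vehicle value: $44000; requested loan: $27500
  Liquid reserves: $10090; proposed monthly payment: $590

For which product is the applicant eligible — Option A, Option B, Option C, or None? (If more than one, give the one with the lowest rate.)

Total debts = (1,270 + 675 + 590 + 525 + 185 + 940) = 4,185; DTI = 4,185/11,200 = 37.4%.
LTV = 27,500/44,000 = 62.5%.
Reserves = 10,090/590 = 17.1 months.
Option A: score 725 ≥ 580; DTI 37.4% ≤ 45%; LTV 62.5% ≤ 110%; employment 43 ≥ 24 mo → qualifies.
Option B: score 725 ≥ 580; DTI 37.4% > 36%; LTV 62.5% ≤ 80%; employment 43 ≥ 6 mo; reserves 17.1 ≥ 4 mo → does not qualify.
Option C: score 725 ≥ 680; DTI 37.4% > 36%; LTV 62.5% ≤ 80% → does not qualify.

Option A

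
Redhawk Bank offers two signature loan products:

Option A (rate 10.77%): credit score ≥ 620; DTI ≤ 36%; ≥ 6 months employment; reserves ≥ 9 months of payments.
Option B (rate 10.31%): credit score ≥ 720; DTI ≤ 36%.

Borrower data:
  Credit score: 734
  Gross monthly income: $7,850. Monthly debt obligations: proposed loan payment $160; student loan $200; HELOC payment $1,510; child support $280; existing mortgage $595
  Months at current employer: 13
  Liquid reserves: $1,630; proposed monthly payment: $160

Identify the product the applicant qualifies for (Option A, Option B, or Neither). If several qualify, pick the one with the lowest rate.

Option B

Total debts = (160 + 200 + 1,510 + 280 + 595) = 2,745; DTI = 2,745/7,850 = 35%.
Reserves = 1,630/160 = 10.2 months.
Option A: score 734 ≥ 620; DTI 35% ≤ 36%; employment 13 ≥ 6 mo; reserves 10.2 ≥ 9 mo → qualifies.
Option B: score 734 ≥ 720; DTI 35% ≤ 36% → qualifies.
Qualifying: Option A, Option B. Lowest rate is 10.31% → Option B.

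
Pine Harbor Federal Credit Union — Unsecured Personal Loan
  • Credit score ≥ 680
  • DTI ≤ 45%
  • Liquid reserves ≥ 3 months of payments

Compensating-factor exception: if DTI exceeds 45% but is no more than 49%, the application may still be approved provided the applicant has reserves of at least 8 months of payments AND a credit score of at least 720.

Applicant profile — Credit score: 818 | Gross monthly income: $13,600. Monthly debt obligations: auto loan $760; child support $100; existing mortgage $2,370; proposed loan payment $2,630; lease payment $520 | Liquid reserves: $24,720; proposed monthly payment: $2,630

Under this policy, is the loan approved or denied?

Credit score 818 ≥ 680 (meets base)
Total debts = (760 + 100 + 2,370 + 2,630 + 520) = 6,380. DTI: 6,380 ÷ 13,600 = 46.9%, over the 45% base limit.
Liquid reserves cover 24,720/2,630 = 9.4 months — ≥ 3 required
46.9% falls in the override range (45%–49%), so the compensating-factor test applies.
Reserves 9.4 ≥ 8 months; credit score 818 ≥ 720.
Both override conditions satisfied; DTI exception granted.

Approved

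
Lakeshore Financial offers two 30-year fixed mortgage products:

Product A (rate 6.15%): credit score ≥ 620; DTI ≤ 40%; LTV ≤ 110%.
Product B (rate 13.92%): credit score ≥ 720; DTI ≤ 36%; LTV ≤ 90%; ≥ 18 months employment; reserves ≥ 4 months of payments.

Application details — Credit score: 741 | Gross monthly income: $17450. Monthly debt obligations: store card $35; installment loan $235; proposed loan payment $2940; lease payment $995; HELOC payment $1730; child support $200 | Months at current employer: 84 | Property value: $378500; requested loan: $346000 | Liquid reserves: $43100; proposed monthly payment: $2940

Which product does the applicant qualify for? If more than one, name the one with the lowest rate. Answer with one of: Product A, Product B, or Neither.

Product A

Total debts = (35 + 235 + 2,940 + 995 + 1,730 + 200) = 6,135; DTI = 6,135/17,450 = 35.2%.
LTV = 346,000/378,500 = 91.4%.
Reserves = 43,100/2,940 = 14.7 months.
Product A: score 741 ≥ 620; DTI 35.2% ≤ 40%; LTV 91.4% ≤ 110% → qualifies.
Product B: score 741 ≥ 720; DTI 35.2% ≤ 36%; LTV 91.4% > 90%; employment 84 ≥ 18 mo; reserves 14.7 ≥ 4 mo → does not qualify.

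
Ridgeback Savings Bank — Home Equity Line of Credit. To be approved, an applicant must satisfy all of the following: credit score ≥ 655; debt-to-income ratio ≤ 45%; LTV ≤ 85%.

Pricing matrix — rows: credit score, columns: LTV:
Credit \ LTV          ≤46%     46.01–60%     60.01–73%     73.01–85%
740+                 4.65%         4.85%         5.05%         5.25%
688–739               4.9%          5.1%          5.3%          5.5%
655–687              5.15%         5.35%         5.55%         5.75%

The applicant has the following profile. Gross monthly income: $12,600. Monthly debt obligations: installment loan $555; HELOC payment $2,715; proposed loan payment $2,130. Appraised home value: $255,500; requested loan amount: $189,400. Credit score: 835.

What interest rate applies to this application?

Credit score 835 ≥ 655; Total monthly debts = (555 + 2,715 + 2,130) = 5,400. DTI = 5,400/12,600 = 42.9% ≤ 45%
Loan-to-value = 189,400/255,500 = 74.1% — pass (85% max)
Credit 835 → row 740+; LTV 74.1% → column 73.01–85%. Grid cell → 5.25%.

5.25%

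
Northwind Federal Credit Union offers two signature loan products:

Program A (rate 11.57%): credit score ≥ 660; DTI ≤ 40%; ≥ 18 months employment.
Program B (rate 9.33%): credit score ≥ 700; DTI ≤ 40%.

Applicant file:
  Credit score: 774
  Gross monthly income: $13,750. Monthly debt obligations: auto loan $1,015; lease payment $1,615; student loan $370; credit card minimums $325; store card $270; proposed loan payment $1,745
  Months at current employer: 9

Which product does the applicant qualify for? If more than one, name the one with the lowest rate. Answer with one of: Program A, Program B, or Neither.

Program B

Total debts = (1,015 + 1,615 + 370 + 325 + 270 + 1,745) = 5,340; DTI = 5,340/13,750 = 38.8%.
Program A: score 774 ≥ 660; DTI 38.8% ≤ 40%; employment 9 < 18 mo → does not qualify.
Program B: score 774 ≥ 700; DTI 38.8% ≤ 40% → qualifies.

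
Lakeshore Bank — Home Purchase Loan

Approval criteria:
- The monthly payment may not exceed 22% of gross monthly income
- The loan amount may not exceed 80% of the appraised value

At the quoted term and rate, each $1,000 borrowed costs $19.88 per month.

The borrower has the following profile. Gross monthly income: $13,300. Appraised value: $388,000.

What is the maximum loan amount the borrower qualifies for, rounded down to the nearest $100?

Payment cap: 22% × $13,300 = $2,926/month.
At $19.88 per $1,000, that supports 2,926/19.88 × 1,000 ≈ $147,183 → $147,100.
LTV cap: 80% × $388,000 = $310,400 → $310,400.
Binding constraint: payment-to-income.

$147,100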